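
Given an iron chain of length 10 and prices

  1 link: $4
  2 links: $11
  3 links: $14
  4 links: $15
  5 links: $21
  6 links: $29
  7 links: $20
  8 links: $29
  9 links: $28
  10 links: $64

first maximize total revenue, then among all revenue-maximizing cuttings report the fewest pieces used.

1

Consider every possible first cut. r[k] is the best of p[i]+r[k−i] over all sellable i≤k.
r[1] = 4
r[2] = 11
r[3] = 15  (first piece 1, then r[2]=11)
r[4] = 22  (first piece 2, then r[2]=11)
r[5] = 26  (first piece 1, then r[4]=22)
r[6] = 33  (first piece 2, then r[4]=22)
r[7] = 37  (first piece 1, then r[6]=33)
r[8] = 44  (first piece 2, then r[6]=33)
r[9] = 48  (first piece 1, then r[8]=44)
r[10] = 64
Maximum revenue is $64.
Now minimize piece count subject to staying optimal: for each k, pieces[k] = 1 + min over i with p[i]+r[k−i]=r[k] of pieces[k−i].
pieces[7] = 4
pieces[8] = 4
pieces[9] = 5
pieces[10] = 1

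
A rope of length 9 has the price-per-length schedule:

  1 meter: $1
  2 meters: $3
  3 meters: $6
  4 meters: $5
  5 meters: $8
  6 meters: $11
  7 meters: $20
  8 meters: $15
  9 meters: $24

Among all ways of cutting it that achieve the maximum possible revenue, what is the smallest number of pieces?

Consider every possible first cut. r[k] is the best of p[i]+r[k−i] over all sellable i≤k.
r[1] = 1
r[2] = max(1+1, 3+0) = 3
r[3] = max(1+3, 3+1, 6+0) = 6
r[4] = max(1+6, 3+3, 6+1, 5+0) = 7
r[5] = max(1+7, 3+6, 6+3, 5+1, 8+0) = 9
r[6] = max(1+9, 3+7, 6+6, 5+3, 8+1, 11+0) = 12
r[7] = max(1+12, 3+9, 6+7, …, 11+1, 20+0) = 20
r[8] = max(1+20, 3+12, 6+9, …, 20+1, 15+0) = 21
r[9] = max(1+21, 3+20, 6+12, …, 15+1, 24+0) = 24
Maximum revenue is $24.
Now minimize piece count subject to staying optimal: for each k, pieces[k] = 1 + min over i with p[i]+r[k−i]=r[k] of pieces[k−i].
pieces[6] = 2
pieces[7] = 1
pieces[8] = 2
pieces[9] = 1

1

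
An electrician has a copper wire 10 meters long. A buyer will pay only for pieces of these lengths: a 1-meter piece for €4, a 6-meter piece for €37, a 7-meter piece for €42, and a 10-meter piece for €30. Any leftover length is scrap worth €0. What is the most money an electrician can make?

Let best[k] be the best obtainable value from length k. For each k, try every first piece i and keep the best of price[i] + best[k−i].
best[1] = 4
best[2] = 8  (first piece 1, then best[1]=4)
best[3] = 12  (first piece 1, then best[2]=8)
best[4] = 16  (first piece 1, then best[3]=12)
best[5] = 20  (first piece 1, then best[4]=16)
best[6] = 37
best[7] = 42
best[8] = 46  (first piece 1, then best[7]=42)
best[9] = 50  (first piece 1, then best[8]=46)
best[10] = 54  (first piece 1, then best[9]=50)
One optimal cutting: 7 + 1 + 1 + 1 → €54.

54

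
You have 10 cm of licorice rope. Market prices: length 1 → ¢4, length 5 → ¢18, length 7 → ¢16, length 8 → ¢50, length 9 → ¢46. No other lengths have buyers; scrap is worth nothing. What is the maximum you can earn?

58

Consider every possible first cut. best[k] is the best of p[i]+best[k−i] over all sellable i≤k.
best[1] = 4
best[2] = 8  (first piece 1, then best[1]=4)
best[3] = 12  (first piece 1, then best[2]=8)
best[4] = 16  (first piece 1, then best[3]=12)
best[5] = max(4+16, 18+0) = 20
best[6] = max(4+20, 18+4) = 24
best[7] = max(4+24, 18+8, 16+0) = 28
best[8] = max(4+28, 18+12, 16+4, 50+0) = 50
best[9] = max(4+50, 18+16, 16+8, 50+4, 46+0) = 54
best[10] = max(4+54, 18+20, 16+12, 50+8, 46+4) = 58
One optimal cutting: 8 + 1 + 1 → ¢58.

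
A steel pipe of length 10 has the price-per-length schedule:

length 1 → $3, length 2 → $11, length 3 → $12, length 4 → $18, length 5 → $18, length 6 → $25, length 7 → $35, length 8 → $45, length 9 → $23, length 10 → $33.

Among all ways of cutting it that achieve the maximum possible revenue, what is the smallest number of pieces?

2

Build r[k] bottom-up: r[k] = max over allowed piece i of (p[i] + r[k−i]).
r[1] = 3
r[2] = max(3+3, 11+0) = 11
r[3] = max(3+11, 11+3, 12+0) = 14
r[4] = max(3+14, 11+11, 12+3, 18+0) = 22
r[5] = max(3+22, 11+14, 12+11, 18+3, 18+0) = 25
r[6] = max(3+25, 11+22, 12+14, 18+11, 18+3, 25+0) = 33
r[7] = max(3+33, 11+25, 12+22, …, 25+3, 35+0) = 36
r[8] = max(3+36, 11+33, 12+25, …, 35+3, 45+0) = 45
r[9] = max(3+45, 11+36, 12+33, …, 45+3, 23+0) = 48
r[10] = max(3+48, 11+45, 12+36, …, 23+3, 33+0) = 56
Maximum revenue is $56.
Now minimize piece count subject to staying optimal: for each k, pieces[k] = 1 + min over i with p[i]+r[k−i]=r[k] of pieces[k−i].
pieces[7] = 4
pieces[8] = 1
pieces[9] = 2
pieces[10] = 2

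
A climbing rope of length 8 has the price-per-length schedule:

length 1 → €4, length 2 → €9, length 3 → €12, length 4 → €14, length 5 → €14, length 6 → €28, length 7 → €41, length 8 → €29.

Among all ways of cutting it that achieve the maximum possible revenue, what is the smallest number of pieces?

2

Consider every possible first cut. r[k] is the best of p[i]+r[k−i] over all sellable i≤k.
r[1] = 4
r[2] = max(4+4, 9+0) = 9
r[3] = max(4+9, 9+4, 12+0) = 13
r[4] = max(4+13, 9+9, 12+4, 14+0) = 18
r[5] = max(4+18, 9+13, 12+9, 14+4, 14+0) = 22
r[6] = max(4+22, 9+18, 12+13, 14+9, 14+4, 28+0) = 28
r[7] = max(4+28, 9+22, 12+18, …, 28+4, 41+0) = 41
r[8] = max(4+41, 9+28, 12+22, …, 41+4, 29+0) = 45
Maximum revenue is €45.
Now minimize piece count subject to staying optimal: for each k, pieces[k] = 1 + min over i with p[i]+r[k−i]=r[k] of pieces[k−i].
pieces[5] = 3
pieces[6] = 1
pieces[7] = 1
pieces[8] = 2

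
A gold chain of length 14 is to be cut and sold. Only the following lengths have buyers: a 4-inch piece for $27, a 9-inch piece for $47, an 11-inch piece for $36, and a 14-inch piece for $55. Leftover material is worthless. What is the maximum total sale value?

81

Build best[k] bottom-up: best[k] = max over allowed piece i of (p[i] + best[k−i]).
best[1] = 0
best[2] = 0
best[3] = 0
best[4] = 27
best[5] = 27
best[6] = 27
best[7] = 27
best[8] = 54  (first piece 4, then best[4]=27)
best[9] = 54
best[10] = 54
best[11] = 54
best[12] = 81  (first piece 4, then best[8]=54)
best[13] = 81
best[14] = 81
One optimal cutting: pieces 4 + 4 + 4 with 2 inches of scrap → $81.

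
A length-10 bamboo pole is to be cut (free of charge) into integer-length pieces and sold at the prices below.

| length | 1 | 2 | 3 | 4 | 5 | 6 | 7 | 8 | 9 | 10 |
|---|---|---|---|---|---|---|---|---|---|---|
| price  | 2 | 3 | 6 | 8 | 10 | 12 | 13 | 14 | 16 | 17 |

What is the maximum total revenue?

Consider every possible first cut. v[k] is the best of p[i]+v[k−i] over all sellable i≤k.
v[1] = 2
v[2] = 4  (first piece 1, then v[1]=2)
v[3] = 6  (first piece 1, then v[2]=4)
v[4] = 8  (first piece 1, then v[3]=6)
v[5] = 10  (first piece 1, then v[4]=8)
v[6] = 12  (first piece 1, then v[5]=10)
v[7] = 14  (first piece 1, then v[6]=12)
v[8] = 16  (first piece 1, then v[7]=14)
v[9] = 18  (first piece 1, then v[8]=16)
v[10] = 20  (first piece 1, then v[9]=18)
One optimal cutting: 1 + 1 + 1 + 1 + 1 + 1 + 1 + 1 + 1 + 1 → $2 + $2 + $2 + $2 + $2 + $2 + $2 + $2 + $2 + $2 = $20.

20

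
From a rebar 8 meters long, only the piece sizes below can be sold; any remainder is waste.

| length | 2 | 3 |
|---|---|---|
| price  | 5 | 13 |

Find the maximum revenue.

31

Consider every possible first cut. best[k] is the best of p[i]+best[k−i] over all sellable i≤k.
best[1] = 0
best[2] = 5
best[3] = 13
best[4] = 13
best[5] = 18  (first piece 2, then best[3]=13)
best[6] = 26  (first piece 3, then best[3]=13)
best[7] = 26
best[8] = 31  (first piece 2, then best[6]=26)
One optimal cutting: 3 + 3 + 2 → ₹31.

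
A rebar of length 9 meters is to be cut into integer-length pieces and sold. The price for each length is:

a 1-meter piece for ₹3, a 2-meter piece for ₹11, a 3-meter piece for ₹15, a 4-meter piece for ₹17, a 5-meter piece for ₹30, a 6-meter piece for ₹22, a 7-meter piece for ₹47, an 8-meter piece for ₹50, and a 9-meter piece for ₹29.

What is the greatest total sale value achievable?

58

Build v[k] bottom-up: v[k] = max over allowed piece i of (p[i] + v[k−i]).
v[1] = 3
v[2] = max(3+3, 11+0) = 11
v[3] = max(3+11, 11+3, 15+0) = 15
v[4] = max(3+15, 11+11, 15+3, 17+0) = 22
v[5] = max(3+22, 11+15, 15+11, 17+3, 30+0) = 30
v[6] = max(3+30, 11+22, 15+15, 17+11, 30+3, 22+0) = 33
v[7] = max(3+33, 11+30, 15+22, …, 22+3, 47+0) = 47
v[8] = max(3+47, 11+33, 15+30, …, 47+3, 50+0) = 50
v[9] = max(3+50, 11+47, 15+33, …, 50+3, 29+0) = 58
One optimal cutting: 7 + 2 → ₹47 + ₹11 = ₹58.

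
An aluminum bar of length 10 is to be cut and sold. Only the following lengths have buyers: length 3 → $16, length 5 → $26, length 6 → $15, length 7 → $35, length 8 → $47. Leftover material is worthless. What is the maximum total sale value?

Build f[k] bottom-up: f[k] = max over allowed piece i of (p[i] + f[k−i]).
f[1] = 0
f[2] = 0
f[3] = 16
f[4] = 16
f[5] = max(16+0, 26+0) = 26
f[6] = max(16+16, 26+0, 15+0) = 32
f[7] = max(16+16, 26+0, 15+0, 35+0) = 35
f[8] = max(16+26, 26+16, 15+0, 35+0, 47+0) = 47
f[9] = max(16+32, 26+16, 15+16, 35+0, 47+0) = 48
f[10] = max(16+35, 26+26, 15+16, 35+16, 47+0) = 52
One optimal cutting: 5 + 5 → $52.

52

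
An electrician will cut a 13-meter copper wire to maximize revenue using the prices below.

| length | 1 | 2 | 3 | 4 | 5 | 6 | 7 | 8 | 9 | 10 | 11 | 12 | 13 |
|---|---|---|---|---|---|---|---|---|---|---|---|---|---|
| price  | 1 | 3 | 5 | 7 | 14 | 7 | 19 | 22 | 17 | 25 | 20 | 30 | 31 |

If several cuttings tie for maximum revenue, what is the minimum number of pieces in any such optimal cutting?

Consider every possible first cut. r[k] is the best of p[i]+r[k−i] over all sellable i≤k.
r[1] = 1
r[2] = 3
r[3] = 5
r[4] = 7
r[5] = 14
r[6] = 15  (first piece 1, then r[5]=14)
r[7] = 19
r[8] = 22
r[9] = 23  (first piece 1, then r[8]=22)
r[10] = 28  (first piece 5, then r[5]=14)
r[11] = 29  (first piece 1, then r[10]=28)
r[12] = 33  (first piece 5, then r[7]=19)
r[13] = 36  (first piece 5, then r[8]=22)
Maximum revenue is €36.
Now minimize piece count subject to staying optimal: for each k, pieces[k] = 1 + min over i with p[i]+r[k−i]=r[k] of pieces[k−i].
pieces[10] = 2
pieces[11] = 3
pieces[12] = 2
pieces[13] = 2

2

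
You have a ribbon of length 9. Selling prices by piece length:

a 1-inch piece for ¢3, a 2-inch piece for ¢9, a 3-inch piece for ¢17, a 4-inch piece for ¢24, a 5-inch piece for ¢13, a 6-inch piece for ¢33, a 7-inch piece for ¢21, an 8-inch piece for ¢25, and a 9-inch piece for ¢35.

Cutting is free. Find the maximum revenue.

Let r[k] be the best obtainable value from length k. For each k, try every first piece i and keep the best of price[i] + r[k−i].
r[1] = 3
r[2] = max(3+3, 9+0) = 9
r[3] = max(3+9, 9+3, 17+0) = 17
r[4] = max(3+17, 9+9, 17+3, 24+0) = 24
r[5] = max(3+24, 9+17, 17+9, 24+3, 13+0) = 27
r[6] = max(3+27, 9+24, 17+17, 24+9, 13+3, 33+0) = 34
r[7] = max(3+34, 9+27, 17+24, …, 33+3, 21+0) = 41
r[8] = max(3+41, 9+34, 17+27, …, 21+3, 25+0) = 48
r[9] = max(3+48, 9+41, 17+34, …, 25+3, 35+0) = 51
One optimal cutting: 4 + 4 + 1 → ¢24 + ¢24 + ¢3 = ¢51.

51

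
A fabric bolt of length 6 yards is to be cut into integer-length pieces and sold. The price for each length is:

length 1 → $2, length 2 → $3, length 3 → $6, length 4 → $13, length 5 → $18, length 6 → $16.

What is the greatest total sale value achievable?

Build R[k] bottom-up: R[k] = max over allowed piece i of (p[i] + R[k−i]).
R[1] = 2
R[2] = 4  (first piece 1, then R[1]=2)
R[3] = 6  (first piece 1, then R[2]=4)
R[4] = 13
R[5] = 18
R[6] = 20  (first piece 1, then R[5]=18)
One optimal cutting: 5 + 1 → $18 + $2 = $20.

20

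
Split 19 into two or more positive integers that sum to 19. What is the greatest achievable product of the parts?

Define prod[k] = max over 1≤i<k of i · max(k−i, prod[k−i]); the inner max lets the remainder stay uncut if that's better.
Small cases: prod[2]=1, prod[3]=2, prod[4]=4, prod[5]=6, prod[6]=9, prod[7]=12, prod[8]=18, prod[9]=27, prod[10]=36, prod[11]=54, prod[12]=81, prod[13]=108, prod[14]=162.
prod[15] = max(1×162, 2×108, 3×81, …, 13×2, 14×1) = 243
prod[16] = max(1×243, 2×162, 3×108, …, 14×2, 15×1) = 324
prod[17] = max(1×324, 2×243, 3×162, …, 15×2, 16×1) = 486
prod[18] = max(1×486, 2×324, 3×243, …, 16×2, 17×1) = 729
prod[19] = max(1×729, 2×486, 3×324, …, 17×2, 18×1) = 972
One optimal split: 3 + 3 + 3 + 3 + 3 + 2 + 2; product 3×3×3×3×3×2×2 = 972.

972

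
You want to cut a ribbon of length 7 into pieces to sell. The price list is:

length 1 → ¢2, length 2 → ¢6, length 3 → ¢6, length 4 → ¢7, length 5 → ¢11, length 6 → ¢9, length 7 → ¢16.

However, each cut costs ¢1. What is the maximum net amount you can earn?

17

Build v[k] bottom-up: v[k] = max over allowed piece i of (p[i] + v[k−i]) − 1 per cut.
v[1] = 2
v[2] = max(2+2-1, 6+0) = 6
v[3] = max(2+6-1, 6+2-1, 6+0) = 7
v[4] = max(2+7-1, 6+6-1, 6+2-1, 7+0) = 11
v[5] = max(2+11-1, 6+7-1, 6+6-1, 7+2-1, 11+0) = 12
v[6] = max(2+12-1, 6+11-1, 6+7-1, 7+6-1, 11+2-1, 9+0) = 16
v[7] = max(2+16-1, 6+12-1, 6+11-1, …, 9+2-1, 16+0) = 17
One optimal plan: pieces 2 + 2 + 2 + 1 (3 cuts) → ¢20 − ¢3 = ¢17.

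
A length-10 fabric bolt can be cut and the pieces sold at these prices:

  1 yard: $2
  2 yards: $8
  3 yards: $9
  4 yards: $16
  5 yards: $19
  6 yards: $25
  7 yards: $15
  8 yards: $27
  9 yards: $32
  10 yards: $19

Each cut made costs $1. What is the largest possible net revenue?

Consider every possible first cut. v[k] is the best of p[i]+v[k−i] over all sellable i≤k, charging 1 whenever i<k.
v[1] = 2
v[2] = max(2+2-1, 8+0) = 8
v[3] = max(2+8-1, 8+2-1, 9+0) = 9
v[4] = max(2+9-1, 8+8-1, 9+2-1, 16+0) = 16
v[5] = max(2+16-1, 8+9-1, 9+8-1, 16+2-1, 19+0) = 19
v[6] = max(2+19-1, 8+16-1, 9+9-1, 16+8-1, 19+2-1, 25+0) = 25
v[7] = max(2+25-1, 8+19-1, 9+16-1, …, 25+2-1, 15+0) = 26
v[8] = max(2+26-1, 8+25-1, 9+19-1, …, 15+2-1, 27+0) = 32
v[9] = max(2+32-1, 8+26-1, 9+25-1, …, 27+2-1, 32+0) = 34
v[10] = max(2+34-1, 8+32-1, 9+26-1, …, 32+2-1, 19+0) = 40
One optimal plan: pieces 6 + 4 (1 cut) → $41 − $1 = $40.

40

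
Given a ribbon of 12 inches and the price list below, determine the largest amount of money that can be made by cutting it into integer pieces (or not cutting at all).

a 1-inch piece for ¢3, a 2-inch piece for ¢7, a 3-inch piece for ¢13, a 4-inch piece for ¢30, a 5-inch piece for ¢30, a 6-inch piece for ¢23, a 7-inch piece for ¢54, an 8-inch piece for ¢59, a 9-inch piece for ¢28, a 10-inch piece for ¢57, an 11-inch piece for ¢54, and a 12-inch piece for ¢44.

90

Let R[k] be the best obtainable value from length k. For each k, try every first piece i and keep the best of price[i] + R[k−i].
R[1] = 3
R[2] = max(3+3, 7+0) = 7
R[3] = max(3+7, 7+3, 13+0) = 13
R[4] = max(3+13, 7+7, 13+3, 30+0) = 30
R[5] = max(3+30, 7+13, 13+7, 30+3, 30+0) = 33
R[6] = max(3+33, 7+30, 13+13, 30+7, 30+3, 23+0) = 37
R[7] = max(3+37, 7+33, 13+30, …, 23+3, 54+0) = 54
R[8] = max(3+54, 7+37, 13+33, …, 54+3, 59+0) = 60
R[9] = max(3+60, 7+54, 13+37, …, 59+3, 28+0) = 63
R[10] = max(3+63, 7+60, 13+54, …, 28+3, 57+0) = 67
R[11] = max(3+67, 7+63, 13+60, …, 57+3, 54+0) = 84
R[12] = max(3+84, 7+67, 13+63, …, 54+3, 44+0) = 90
One optimal cutting: 4 + 4 + 4 → ¢30 + ¢30 + ¢30 = ¢90.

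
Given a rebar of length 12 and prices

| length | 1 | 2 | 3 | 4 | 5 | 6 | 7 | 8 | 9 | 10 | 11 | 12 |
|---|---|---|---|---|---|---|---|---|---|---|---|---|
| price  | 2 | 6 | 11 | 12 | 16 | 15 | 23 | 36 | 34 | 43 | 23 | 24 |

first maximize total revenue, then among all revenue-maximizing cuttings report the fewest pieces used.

Let r[k] be the best obtainable value from length k. For each k, try every first piece i and keep the best of price[i] + r[k−i].
r[1] = 2
r[2] = max(2+2, 6+0) = 6
r[3] = max(2+6, 6+2, 11+0) = 11
r[4] = max(2+11, 6+6, 11+2, 12+0) = 13
r[5] = max(2+13, 6+11, 11+6, 12+2, 16+0) = 17
r[6] = max(2+17, 6+13, 11+11, 12+6, 16+2, 15+0) = 22
r[7] = max(2+22, 6+17, 11+13, …, 15+2, 23+0) = 24
r[8] = max(2+24, 6+22, 11+17, …, 23+2, 36+0) = 36
r[9] = max(2+36, 6+24, 11+22, …, 36+2, 34+0) = 38
r[10] = max(2+38, 6+36, 11+24, …, 34+2, 43+0) = 43
r[11] = max(2+43, 6+38, 11+36, …, 43+2, 23+0) = 47
r[12] = max(2+47, 6+43, 11+38, …, 23+2, 24+0) = 49
Maximum revenue is ₹49.
Now minimize piece count subject to staying optimal: for each k, pieces[k] = 1 + min over i with p[i]+r[k−i]=r[k] of pieces[k−i].
pieces[9] = 2
pieces[10] = 1
pieces[11] = 2
pieces[12] = 2

2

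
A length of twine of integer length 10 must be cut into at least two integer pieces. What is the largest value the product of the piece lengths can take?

Let f[k] be the best product for length k (with at least one cut). For each first piece i, the rest contributes max(k−i, f[k−i]).
Small cases: f[2]=1.
f[3] = 1·max(2,1) = 1·2 = 2
f[4] = 2·max(2,1) = 2·2 = 4
f[5] = 2·max(3,2) = 2·3 = 6
f[6] = 3·max(3,2) = 3·3 = 9
f[7] = 2·max(5,6) = 2·6 = 12
f[8] = 2·max(6,9) = 2·9 = 18
f[9] = 3·max(6,9) = 3·9 = 27
f[10] = 2·max(8,18) = 2·18 = 36
One optimal split: 3 + 3 + 2 + 2; product 3·3·2·2 = 36.

36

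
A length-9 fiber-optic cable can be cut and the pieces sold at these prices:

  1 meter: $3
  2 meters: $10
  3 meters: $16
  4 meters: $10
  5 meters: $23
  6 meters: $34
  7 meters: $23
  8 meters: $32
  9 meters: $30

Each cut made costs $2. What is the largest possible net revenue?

48

Let v[k] be the best obtainable value from length k. For each k, try every first piece i and keep the best of price[i] + v[k−i] minus the 2 cut fee when i<k.
v[1] = 3
v[2] = max(3+3-2, 10+0) = 10
v[3] = max(3+10-2, 10+3-2, 16+0) = 16
v[4] = max(3+16-2, 10+10-2, 16+3-2, 10+0) = 18
v[5] = max(3+18-2, 10+16-2, 16+10-2, 10+3-2, 23+0) = 24
v[6] = max(3+24-2, 10+18-2, 16+16-2, 10+10-2, 23+3-2, 34+0) = 34
v[7] = max(3+34-2, 10+24-2, 16+18-2, …, 34+3-2, 23+0) = 35
v[8] = max(3+35-2, 10+34-2, 16+24-2, …, 23+3-2, 32+0) = 42
v[9] = max(3+42-2, 10+35-2, 16+34-2, …, 32+3-2, 30+0) = 48
One optimal plan: pieces 6 + 3 (1 cut) → $50 − $2 = $48.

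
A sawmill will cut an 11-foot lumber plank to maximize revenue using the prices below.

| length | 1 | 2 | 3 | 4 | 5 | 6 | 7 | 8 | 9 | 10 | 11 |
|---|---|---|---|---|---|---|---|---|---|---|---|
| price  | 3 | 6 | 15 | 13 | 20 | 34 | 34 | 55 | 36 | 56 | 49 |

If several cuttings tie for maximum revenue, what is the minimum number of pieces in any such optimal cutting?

2

Let r[k] be the best obtainable value from length k. For each k, try every first piece i and keep the best of price[i] + r[k−i].
r[1] = 3
r[2] = max(3+3, 6+0) = 6
r[3] = max(3+6, 6+3, 15+0) = 15
r[4] = max(3+15, 6+6, 15+3, 13+0) = 18
r[5] = max(3+18, 6+15, 15+6, 13+3, 20+0) = 21
r[6] = max(3+21, 6+18, 15+15, 13+6, 20+3, 34+0) = 34
r[7] = max(3+34, 6+21, 15+18, …, 34+3, 34+0) = 37
r[8] = max(3+37, 6+34, 15+21, …, 34+3, 55+0) = 55
r[9] = max(3+55, 6+37, 15+34, …, 55+3, 36+0) = 58
r[10] = max(3+58, 6+55, 15+37, …, 36+3, 56+0) = 61
r[11] = max(3+61, 6+58, 15+55, …, 56+3, 49+0) = 70
Maximum revenue is $70.
Now minimize piece count subject to staying optimal: for each k, pieces[k] = 1 + min over i with p[i]+r[k−i]=r[k] of pieces[k−i].
pieces[8] = 1
pieces[9] = 2
pieces[10] = 2
pieces[11] = 2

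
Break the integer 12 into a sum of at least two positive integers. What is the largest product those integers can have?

Let f[k] be the best product for length k (with at least one cut). For each first piece i, the rest contributes max(k−i, f[k−i]).
f[2] = 1·max(1,0) = 1·1 = 1
f[3] = 1·max(2,1) = 1·2 = 2
f[4] = 2·max(2,1) = 2·2 = 4
f[5] = 2·max(3,2) = 2·3 = 6
f[6] = 3·max(3,2) = 3·3 = 9
f[7] = 2·max(5,6) = 2·6 = 12
f[8] = 2·max(6,9) = 2·9 = 18
f[9] = 3·max(6,9) = 3·9 = 27
f[10] = 2·max(8,18) = 2·18 = 36
f[11] = 2·max(9,27) = 2·27 = 54
f[12] = 3·max(9,27) = 3·27 = 81
One optimal split: 3 + 3 + 3 + 3; product 3·3·3·3 = 81.

81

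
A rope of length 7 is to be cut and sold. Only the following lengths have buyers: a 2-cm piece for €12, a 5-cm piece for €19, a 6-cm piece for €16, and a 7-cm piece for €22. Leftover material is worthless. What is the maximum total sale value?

36

Let r[k] be the best obtainable value from length k. For each k, try every first piece i and keep the best of price[i] + r[k−i].
r[1] = 0
r[2] = 12
r[3] = 12
r[4] = 24  (first piece 2, then r[2]=12)
r[5] = 24
r[6] = 36  (first piece 2, then r[4]=24)
r[7] = 36
One optimal cutting: pieces 2 + 2 + 2 with 1 cm of scrap → €36.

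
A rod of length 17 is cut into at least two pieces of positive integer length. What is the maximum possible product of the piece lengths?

486

Let f[k] be the best product for length k (with at least one cut). For each first piece i, the rest contributes max(k−i, f[k−i]).
Small cases: f[2]=1, f[3]=2, f[4]=4, f[5]=6, f[6]=9, f[7]=12, f[8]=18, f[9]=27.
f[10] = 2*max(8,18) = 2*18 = 36
f[11] = 2*max(9,27) = 2*27 = 54
f[12] = 3*max(9,27) = 3*27 = 81
f[13] = 2*max(11,54) = 2*54 = 108
f[14] = 2*max(12,81) = 2*81 = 162
f[15] = 3*max(12,81) = 3*81 = 243
f[16] = 2*max(14,162) = 2*162 = 324
f[17] = 2*max(15,243) = 2*243 = 486
One optimal split: 3 + 3 + 3 + 3 + 3 + 2; product 3*3*3*3*3*2 = 486.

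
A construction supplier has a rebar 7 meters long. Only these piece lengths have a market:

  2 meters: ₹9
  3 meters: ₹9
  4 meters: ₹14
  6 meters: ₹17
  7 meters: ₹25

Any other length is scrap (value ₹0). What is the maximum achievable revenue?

27

Build f[k] bottom-up: f[k] = max over allowed piece i of (p[i] + f[k−i]).
f[1] = 0
f[2] = 9
f[3] = 9
f[4] = 18  (first piece 2, then f[2]=9)
f[5] = 18
f[6] = 27  (first piece 2, then f[4]=18)
f[7] = 27
One optimal cutting: pieces 2 + 2 + 2 with 1 meter of scrap → ₹27.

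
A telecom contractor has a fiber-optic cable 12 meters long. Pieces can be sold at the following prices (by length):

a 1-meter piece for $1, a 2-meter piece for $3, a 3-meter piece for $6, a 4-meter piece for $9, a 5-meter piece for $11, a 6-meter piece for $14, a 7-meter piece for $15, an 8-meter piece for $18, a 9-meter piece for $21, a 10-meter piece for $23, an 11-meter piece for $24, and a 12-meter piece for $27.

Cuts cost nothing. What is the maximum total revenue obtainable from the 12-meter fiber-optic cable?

Consider every possible first cut. r[k] is the best of p[i]+r[k−i] over all sellable i≤k.
r[1] = 1
r[2] = max(1+1, 3+0) = 3
r[3] = max(1+3, 3+1, 6+0) = 6
r[4] = max(1+6, 3+3, 6+1, 9+0) = 9
r[5] = max(1+9, 3+6, 6+3, 9+1, 11+0) = 11
r[6] = max(1+11, 3+9, 6+6, 9+3, 11+1, 14+0) = 14
r[7] = max(1+14, 3+11, 6+9, …, 14+1, 15+0) = 15
r[8] = max(1+15, 3+14, 6+11, …, 15+1, 18+0) = 18
r[9] = max(1+18, 3+15, 6+14, …, 18+1, 21+0) = 21
r[10] = max(1+21, 3+18, 6+15, …, 21+1, 23+0) = 23
r[11] = max(1+23, 3+21, 6+18, …, 23+1, 24+0) = 25
r[12] = max(1+25, 3+23, 6+21, …, 24+1, 27+0) = 28
One optimal cutting: 6 + 6 → $14 + $14 = $28.

28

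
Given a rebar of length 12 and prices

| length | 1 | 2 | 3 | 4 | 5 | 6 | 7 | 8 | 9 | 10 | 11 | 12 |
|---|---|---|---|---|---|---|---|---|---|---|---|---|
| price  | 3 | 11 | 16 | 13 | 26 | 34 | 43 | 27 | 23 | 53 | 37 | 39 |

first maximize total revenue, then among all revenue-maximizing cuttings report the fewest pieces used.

3

Consider every possible first cut. r[k] is the best of p[i]+r[k−i] over all sellable i≤k.
r[1] = 3
r[2] = 11
r[3] = 16
r[4] = 22  (first piece 2, then r[2]=11)
r[5] = 27  (first piece 2, then r[3]=16)
r[6] = 34
r[7] = 43
r[8] = 46  (first piece 1, then r[7]=43)
r[9] = 54  (first piece 2, then r[7]=43)
r[10] = 59  (first piece 3, then r[7]=43)
r[11] = 65  (first piece 2, then r[9]=54)
r[12] = 70  (first piece 2, then r[10]=59)
Maximum revenue is ₹70.
Now minimize piece count subject to staying optimal: for each k, pieces[k] = 1 + min over i with p[i]+r[k−i]=r[k] of pieces[k−i].
pieces[9] = 2
pieces[10] = 2
pieces[11] = 3
pieces[12] = 3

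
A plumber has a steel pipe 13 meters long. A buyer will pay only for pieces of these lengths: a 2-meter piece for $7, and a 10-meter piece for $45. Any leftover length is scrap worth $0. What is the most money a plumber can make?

Consider every possible first cut. f[k] is the best of p[i]+f[k−i] over all sellable i≤k.
f[1] = 0
f[2] = 7
f[3] = 7
f[4] = 14  (first piece 2, then f[2]=7)
f[5] = 14
f[6] = 21  (first piece 2, then f[4]=14)
f[7] = 21
f[8] = 28  (first piece 2, then f[6]=21)
f[9] = 28
f[10] = max(7+28, 45+0) = 45
f[11] = max(7+28, 45+0) = 45
f[12] = max(7+45, 45+7) = 52
f[13] = max(7+45, 45+7) = 52
One optimal cutting: pieces 10 + 2 with 1 meter of scrap → $52.

52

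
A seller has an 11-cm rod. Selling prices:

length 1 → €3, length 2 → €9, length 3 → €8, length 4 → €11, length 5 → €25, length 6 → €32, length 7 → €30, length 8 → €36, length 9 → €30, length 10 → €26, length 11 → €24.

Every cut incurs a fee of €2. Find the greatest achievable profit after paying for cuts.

Consider every possible first cut. net[k] is the best of p[i]+net[k−i] over all sellable i≤k, charging 2 whenever i<k.
net[1] = 3
net[2] = max(3+3-2, 9+0) = 9
net[3] = max(3+9-2, 9+3-2, 8+0) = 10
net[4] = max(3+10-2, 9+9-2, 8+3-2, 11+0) = 16
net[5] = max(3+16-2, 9+10-2, 8+9-2, 11+3-2, 25+0) = 25
net[6] = max(3+25-2, 9+16-2, 8+10-2, 11+9-2, 25+3-2, 32+0) = 32
net[7] = max(3+32-2, 9+25-2, 8+16-2, …, 32+3-2, 30+0) = 33
net[8] = max(3+33-2, 9+32-2, 8+25-2, …, 30+3-2, 36+0) = 39
net[9] = max(3+39-2, 9+33-2, 8+32-2, …, 36+3-2, 30+0) = 40
net[10] = max(3+40-2, 9+39-2, 8+33-2, …, 30+3-2, 26+0) = 48
net[11] = max(3+48-2, 9+40-2, 8+39-2, …, 26+3-2, 24+0) = 55
One optimal plan: pieces 6 + 5 (1 cut) → €57 − €2 = €55.

55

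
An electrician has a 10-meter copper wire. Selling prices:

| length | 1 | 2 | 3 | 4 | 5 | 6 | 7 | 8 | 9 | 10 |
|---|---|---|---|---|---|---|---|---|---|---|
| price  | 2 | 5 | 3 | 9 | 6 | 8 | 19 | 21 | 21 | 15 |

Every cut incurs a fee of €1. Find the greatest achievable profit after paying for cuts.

Build v[k] bottom-up: v[k] = max over allowed piece i of (p[i] + v[k−i]) − 1 per cut.
v[1] = 2
v[2] = max(2+2-1, 5+0) = 5
v[3] = max(2+5-1, 5+2-1, 3+0) = 6
v[4] = max(2+6-1, 5+5-1, 3+2-1, 9+0) = 9
v[5] = max(2+9-1, 5+6-1, 3+5-1, 9+2-1, 6+0) = 10
v[6] = max(2+10-1, 5+9-1, 3+6-1, 9+5-1, 6+2-1, 8+0) = 13
v[7] = max(2+13-1, 5+10-1, 3+9-1, …, 8+2-1, 19+0) = 19
v[8] = max(2+19-1, 5+13-1, 3+10-1, …, 19+2-1, 21+0) = 21
v[9] = max(2+21-1, 5+19-1, 3+13-1, …, 21+2-1, 21+0) = 23
v[10] = max(2+23-1, 5+21-1, 3+19-1, …, 21+2-1, 15+0) = 25
One optimal plan: pieces 8 + 2 (1 cut) → €26 − €1 = €25.

25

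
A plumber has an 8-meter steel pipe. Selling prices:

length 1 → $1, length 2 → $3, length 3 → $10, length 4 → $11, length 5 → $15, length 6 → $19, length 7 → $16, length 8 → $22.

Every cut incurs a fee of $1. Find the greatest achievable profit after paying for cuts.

24

Consider every possible first cut. v[k] is the best of p[i]+v[k−i] over all sellable i≤k, charging 1 whenever i<k.
v[1] = 1
v[2] = max(1+1-1, 3+0) = 3
v[3] = max(1+3-1, 3+1-1, 10+0) = 10
v[4] = max(1+10-1, 3+3-1, 10+1-1, 11+0) = 11
v[5] = max(1+11-1, 3+10-1, 10+3-1, 11+1-1, 15+0) = 15
v[6] = max(1+15-1, 3+11-1, 10+10-1, 11+3-1, 15+1-1, 19+0) = 19
v[7] = max(1+19-1, 3+15-1, 10+11-1, …, 19+1-1, 16+0) = 20
v[8] = max(1+20-1, 3+19-1, 10+15-1, …, 16+1-1, 22+0) = 24
One optimal plan: pieces 5 + 3 (1 cut) → $25 − $1 = $24.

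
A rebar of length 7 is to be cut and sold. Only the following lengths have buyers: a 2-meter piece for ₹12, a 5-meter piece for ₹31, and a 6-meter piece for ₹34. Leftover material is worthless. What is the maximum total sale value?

Let f[k] be the best obtainable value from length k. For each k, try every first piece i and keep the best of price[i] + f[k−i].
f[1] = 0
f[2] = 12
f[3] = 12
f[4] = 24  (first piece 2, then f[2]=12)
f[5] = 31
f[6] = 36  (first piece 2, then f[4]=24)
f[7] = 43  (first piece 2, then f[5]=31)
One optimal cutting: 5 + 2 → ₹43.

43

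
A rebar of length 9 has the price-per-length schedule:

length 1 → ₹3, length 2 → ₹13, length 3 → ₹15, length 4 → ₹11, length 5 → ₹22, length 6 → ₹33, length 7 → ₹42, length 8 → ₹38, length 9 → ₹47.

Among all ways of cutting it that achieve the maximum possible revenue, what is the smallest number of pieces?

2

Let r[k] be the best obtainable value from length k. For each k, try every first piece i and keep the best of price[i] + r[k−i].
r[1] = 3
r[2] = max(3+3, 13+0) = 13
r[3] = max(3+13, 13+3, 15+0) = 16
r[4] = max(3+16, 13+13, 15+3, 11+0) = 26
r[5] = max(3+26, 13+16, 15+13, 11+3, 22+0) = 29
r[6] = max(3+29, 13+26, 15+16, 11+13, 22+3, 33+0) = 39
r[7] = max(3+39, 13+29, 15+26, …, 33+3, 42+0) = 42
r[8] = max(3+42, 13+39, 15+29, …, 42+3, 38+0) = 52
r[9] = max(3+52, 13+42, 15+39, …, 38+3, 47+0) = 55
Maximum revenue is ₹55.
Now minimize piece count subject to staying optimal: for each k, pieces[k] = 1 + min over i with p[i]+r[k−i]=r[k] of pieces[k−i].
pieces[6] = 3
pieces[7] = 1
pieces[8] = 4
pieces[9] = 2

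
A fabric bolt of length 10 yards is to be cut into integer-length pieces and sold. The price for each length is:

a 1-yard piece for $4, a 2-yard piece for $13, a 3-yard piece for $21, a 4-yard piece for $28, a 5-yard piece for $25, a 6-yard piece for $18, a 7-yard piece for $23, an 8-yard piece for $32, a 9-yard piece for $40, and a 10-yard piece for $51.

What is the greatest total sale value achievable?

Consider every possible first cut. r[k] is the best of p[i]+r[k−i] over all sellable i≤k.
r[1] = 4
r[2] = max(4+4, 13+0) = 13
r[3] = max(4+13, 13+4, 21+0) = 21
r[4] = max(4+21, 13+13, 21+4, 28+0) = 28
r[5] = max(4+28, 13+21, 21+13, 28+4, 25+0) = 34
r[6] = max(4+34, 13+28, 21+21, 28+13, 25+4, 18+0) = 42
r[7] = max(4+42, 13+34, 21+28, …, 18+4, 23+0) = 49
r[8] = max(4+49, 13+42, 21+34, …, 23+4, 32+0) = 56
r[9] = max(4+56, 13+49, 21+42, …, 32+4, 40+0) = 63
r[10] = max(4+63, 13+56, 21+49, …, 40+4, 51+0) = 70
One optimal cutting: 4 + 3 + 3 → $28 + $21 + $21 = $70.

70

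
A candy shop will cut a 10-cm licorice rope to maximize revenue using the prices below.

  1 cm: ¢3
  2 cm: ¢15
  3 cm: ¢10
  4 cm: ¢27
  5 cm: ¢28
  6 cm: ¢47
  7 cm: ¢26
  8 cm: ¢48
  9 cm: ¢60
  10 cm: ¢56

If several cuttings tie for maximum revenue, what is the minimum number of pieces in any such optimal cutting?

3

Build r[k] bottom-up: r[k] = max over allowed piece i of (p[i] + r[k−i]).
r[1] = 3
r[2] = max(3+3, 15+0) = 15
r[3] = max(3+15, 15+3, 10+0) = 18
r[4] = max(3+18, 15+15, 10+3, 27+0) = 30
r[5] = max(3+30, 15+18, 10+15, 27+3, 28+0) = 33
r[6] = max(3+33, 15+30, 10+18, 27+15, 28+3, 47+0) = 47
r[7] = max(3+47, 15+33, 10+30, …, 47+3, 26+0) = 50
r[8] = max(3+50, 15+47, 10+33, …, 26+3, 48+0) = 62
r[9] = max(3+62, 15+50, 10+47, …, 48+3, 60+0) = 65
r[10] = max(3+65, 15+62, 10+50, …, 60+3, 56+0) = 77
Maximum revenue is ¢77.
Now minimize piece count subject to staying optimal: for each k, pieces[k] = 1 + min over i with p[i]+r[k−i]=r[k] of pieces[k−i].
pieces[7] = 2
pieces[8] = 2
pieces[9] = 3
pieces[10] = 3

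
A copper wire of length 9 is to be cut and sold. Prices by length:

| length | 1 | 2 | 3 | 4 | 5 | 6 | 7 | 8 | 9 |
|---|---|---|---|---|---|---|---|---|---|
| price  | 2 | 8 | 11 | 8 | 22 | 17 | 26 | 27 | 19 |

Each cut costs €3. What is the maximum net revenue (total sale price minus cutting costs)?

32

Let r[k] be the best obtainable value from length k. For each k, try every first piece i and keep the best of price[i] + r[k−i] minus the 3 cut fee when i<k.
r[1] = 2
r[2] = max(2+2-3, 8+0) = 8
r[3] = max(2+8-3, 8+2-3, 11+0) = 11
r[4] = max(2+11-3, 8+8-3, 11+2-3, 8+0) = 13
r[5] = max(2+13-3, 8+11-3, 11+8-3, 8+2-3, 22+0) = 22
r[6] = max(2+22-3, 8+13-3, 11+11-3, 8+8-3, 22+2-3, 17+0) = 21
r[7] = max(2+21-3, 8+22-3, 11+13-3, …, 17+2-3, 26+0) = 27
r[8] = max(2+27-3, 8+21-3, 11+22-3, …, 26+2-3, 27+0) = 30
r[9] = max(2+30-3, 8+27-3, 11+21-3, …, 27+2-3, 19+0) = 32
One optimal plan: pieces 5 + 2 + 2 (2 cuts) → €38 − €6 = €32.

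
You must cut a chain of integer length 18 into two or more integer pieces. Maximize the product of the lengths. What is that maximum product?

729

Fill m[k] for k=2..18: at each k try every first piece i and multiply by the better of (k−i) uncut or m[k−i].
m[2] = 1·max(1,0) = 1·1 = 1
m[3] = 1·max(2,1) = 1·2 = 2
m[4] = 2·max(2,1) = 2·2 = 4
m[5] = 2·max(3,2) = 2·3 = 6
m[6] = 3·max(3,2) = 3·3 = 9
m[7] = 2·max(5,6) = 2·6 = 12
m[8] = 2·max(6,9) = 2·9 = 18
m[9] = 3·max(6,9) = 3·9 = 27
m[10] = 2·max(8,18) = 2·18 = 36
m[11] = 2·max(9,27) = 2·27 = 54
m[12] = 3·max(9,27) = 3·27 = 81
m[13] = 2·max(11,54) = 2·54 = 108
m[14] = 2·max(12,81) = 2·81 = 162
m[15] = 3·max(12,81) = 3·81 = 243
m[16] = 2·max(14,162) = 2·162 = 324
m[17] = 2·max(15,243) = 2·243 = 486
m[18] = 3·max(15,243) = 3·243 = 729
One optimal split: 3 + 3 + 3 + 3 + 3 + 3; product 3·3·3·3·3·3 = 729.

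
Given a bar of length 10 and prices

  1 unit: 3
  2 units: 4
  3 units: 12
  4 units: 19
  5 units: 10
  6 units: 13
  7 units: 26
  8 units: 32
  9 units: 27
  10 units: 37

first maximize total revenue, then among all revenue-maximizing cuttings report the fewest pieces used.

4

Consider every possible first cut. r[k] is the best of p[i]+r[k−i] over all sellable i≤k.
r[1] = 3
r[2] = max(3+3, 4+0) = 6
r[3] = max(3+6, 4+3, 12+0) = 12
r[4] = max(3+12, 4+6, 12+3, 19+0) = 19
r[5] = max(3+19, 4+12, 12+6, 19+3, 10+0) = 22
r[6] = max(3+22, 4+19, 12+12, 19+6, 10+3, 13+0) = 25
r[7] = max(3+25, 4+22, 12+19, …, 13+3, 26+0) = 31
r[8] = max(3+31, 4+25, 12+22, …, 26+3, 32+0) = 38
r[9] = max(3+38, 4+31, 12+25, …, 32+3, 27+0) = 41
r[10] = max(3+41, 4+38, 12+31, …, 27+3, 37+0) = 44
Maximum revenue is 44.
Now minimize piece count subject to staying optimal: for each k, pieces[k] = 1 + min over i with p[i]+r[k−i]=r[k] of pieces[k−i].
pieces[7] = 2
pieces[8] = 2
pieces[9] = 3
pieces[10] = 4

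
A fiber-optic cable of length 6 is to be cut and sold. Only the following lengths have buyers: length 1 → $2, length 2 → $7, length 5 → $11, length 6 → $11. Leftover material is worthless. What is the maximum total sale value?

Consider every possible first cut. f[k] is the best of p[i]+f[k−i] over all sellable i≤k.
f[1] = 2
f[2] = 7
f[3] = 9  (first piece 1, then f[2]=7)
f[4] = 14  (first piece 2, then f[2]=7)
f[5] = 16  (first piece 1, then f[4]=14)
f[6] = 21  (first piece 2, then f[4]=14)
One optimal cutting: 2 + 2 + 2 → $21.

21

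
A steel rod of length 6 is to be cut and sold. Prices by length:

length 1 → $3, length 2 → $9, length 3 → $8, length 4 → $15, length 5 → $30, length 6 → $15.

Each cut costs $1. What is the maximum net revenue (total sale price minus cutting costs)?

32

Build r[k] bottom-up: r[k] = max over allowed piece i of (p[i] + r[k−i]) − 1 per cut.
r[1] = 3
r[2] = 9
r[3] = 11  (first piece 1, then r[2]=9)
r[4] = 17  (first piece 2, then r[2]=9)
r[5] = 30
r[6] = 32  (first piece 1, then r[5]=30)
One optimal plan: pieces 5 + 1 (1 cut) → $33 − $1 = $32.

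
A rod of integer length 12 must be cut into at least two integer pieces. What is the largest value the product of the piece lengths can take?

Let g[k] be the best product for length k (with at least one cut). For each first piece i, the rest contributes max(k−i, g[k−i]).
g[2] = 1·max(1,0) = 1·1 = 1
g[3] = 1·max(2,1) = 1·2 = 2
g[4] = 2·max(2,1) = 2·2 = 4
g[5] = 2·max(3,2) = 2·3 = 6
g[6] = 3·max(3,2) = 3·3 = 9
g[7] = 2·max(5,6) = 2·6 = 12
g[8] = 2·max(6,9) = 2·9 = 18
g[9] = 3·max(6,9) = 3·9 = 27
g[10] = 2·max(8,18) = 2·18 = 36
g[11] = 2·max(9,27) = 2·27 = 54
g[12] = 3·max(9,27) = 3·27 = 81
One optimal split: 3 + 3 + 3 + 3; product 3·3·3·3 = 81.

81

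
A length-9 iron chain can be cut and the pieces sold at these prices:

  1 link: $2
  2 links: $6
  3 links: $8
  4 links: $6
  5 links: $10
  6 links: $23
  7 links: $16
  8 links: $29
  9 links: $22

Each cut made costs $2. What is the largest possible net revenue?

Consider every possible first cut. net[k] is the best of p[i]+net[k−i] over all sellable i≤k, charging 2 whenever i<k.
net[1] = 2
net[2] = 6
net[3] = 8
net[4] = 10  (first piece 2, then net[2]=6)
net[5] = 12  (first piece 2, then net[3]=8)
net[6] = 23
net[7] = 23  (first piece 1, then net[6]=23)
net[8] = 29
net[9] = 29  (first piece 1, then net[8]=29)
One optimal plan: pieces 8 + 1 (1 cut) → $31 − $2 = $29.

29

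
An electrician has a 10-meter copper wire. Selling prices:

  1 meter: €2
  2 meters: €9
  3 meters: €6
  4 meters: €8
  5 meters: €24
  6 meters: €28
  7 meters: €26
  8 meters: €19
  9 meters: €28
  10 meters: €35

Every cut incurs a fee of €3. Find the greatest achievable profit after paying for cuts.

45

Let r[k] be the best obtainable value from length k. For each k, try every first piece i and keep the best of price[i] + r[k−i] minus the 3 cut fee when i<k.
r[1] = 2
r[2] = 9
r[3] = 8  (first piece 1, then r[2]=9)
r[4] = 15  (first piece 2, then r[2]=9)
r[5] = 24
r[6] = 28
r[7] = 30  (first piece 2, then r[5]=24)
r[8] = 34  (first piece 2, then r[6]=28)
r[9] = 36  (first piece 2, then r[7]=30)
r[10] = 45  (first piece 5, then r[5]=24)
One optimal plan: pieces 5 + 5 (1 cut) → €48 − €3 = €45.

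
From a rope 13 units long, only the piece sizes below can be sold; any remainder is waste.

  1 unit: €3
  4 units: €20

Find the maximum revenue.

Build f[k] bottom-up: f[k] = max over allowed piece i of (p[i] + f[k−i]).
f[1] = 3
f[2] = 6  (first piece 1, then f[1]=3)
f[3] = 9  (first piece 1, then f[2]=6)
f[4] = 20
f[5] = 23  (first piece 1, then f[4]=20)
f[6] = 26  (first piece 1, then f[5]=23)
f[7] = 29  (first piece 1, then f[6]=26)
f[8] = 40  (first piece 4, then f[4]=20)
f[9] = 43  (first piece 1, then f[8]=40)
f[10] = 46  (first piece 1, then f[9]=43)
f[11] = 49  (first piece 1, then f[10]=46)
f[12] = 60  (first piece 4, then f[8]=40)
f[13] = 63  (first piece 1, then f[12]=60)
One optimal cutting: 4 + 4 + 4 + 1 → €63.

63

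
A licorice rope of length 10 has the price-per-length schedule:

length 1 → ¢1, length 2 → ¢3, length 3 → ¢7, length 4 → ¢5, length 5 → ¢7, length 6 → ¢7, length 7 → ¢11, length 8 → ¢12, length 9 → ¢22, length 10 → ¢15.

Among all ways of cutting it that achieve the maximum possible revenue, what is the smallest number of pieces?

2

Build r[k] bottom-up: r[k] = max over allowed piece i of (p[i] + r[k−i]).
r[1] = 1
r[2] = 3
r[3] = 7
r[4] = 8  (first piece 1, then r[3]=7)
r[5] = 10  (first piece 2, then r[3]=7)
r[6] = 14  (first piece 3, then r[3]=7)
r[7] = 15  (first piece 1, then r[6]=14)
r[8] = 17  (first piece 2, then r[6]=14)
r[9] = 22
r[10] = 23  (first piece 1, then r[9]=22)
Maximum revenue is ¢23.
Now minimize piece count subject to staying optimal: for each k, pieces[k] = 1 + min over i with p[i]+r[k−i]=r[k] of pieces[k−i].
pieces[7] = 3
pieces[8] = 3
pieces[9] = 1
pieces[10] = 2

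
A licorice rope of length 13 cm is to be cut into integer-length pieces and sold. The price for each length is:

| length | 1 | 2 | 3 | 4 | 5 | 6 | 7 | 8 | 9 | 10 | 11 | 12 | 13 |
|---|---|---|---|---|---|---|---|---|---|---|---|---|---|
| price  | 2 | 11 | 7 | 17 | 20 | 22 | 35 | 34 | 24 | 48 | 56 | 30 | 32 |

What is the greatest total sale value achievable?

68

Let R[k] be the best obtainable value from length k. For each k, try every first piece i and keep the best of price[i] + R[k−i].
R[1] = 2
R[2] = 11
R[3] = 13  (first piece 1, then R[2]=11)
R[4] = 22  (first piece 2, then R[2]=11)
R[5] = 24  (first piece 1, then R[4]=22)
R[6] = 33  (first piece 2, then R[4]=22)
R[7] = 35  (first piece 1, then R[6]=33)
R[8] = 44  (first piece 2, then R[6]=33)
R[9] = 46  (first piece 1, then R[8]=44)
R[10] = 55  (first piece 2, then R[8]=44)
R[11] = 57  (first piece 1, then R[10]=55)
R[12] = 66  (first piece 2, then R[10]=55)
R[13] = 68  (first piece 1, then R[12]=66)
One optimal cutting: 2 + 2 + 2 + 2 + 2 + 2 + 1 → ¢11 + ¢11 + ¢11 + ¢11 + ¢11 + ¢11 + ¢2 = ¢68.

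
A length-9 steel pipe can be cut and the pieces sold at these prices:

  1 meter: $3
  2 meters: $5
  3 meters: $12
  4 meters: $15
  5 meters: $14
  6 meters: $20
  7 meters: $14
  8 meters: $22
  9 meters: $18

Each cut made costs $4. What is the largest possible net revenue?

Build v[k] bottom-up: v[k] = max over allowed piece i of (p[i] + v[k−i]) − 4 per cut.
v[1] = 3
v[2] = max(3+3-4, 5+0) = 5
v[3] = max(3+5-4, 5+3-4, 12+0) = 12
v[4] = max(3+12-4, 5+5-4, 12+3-4, 15+0) = 15
v[5] = max(3+15-4, 5+12-4, 12+5-4, 15+3-4, 14+0) = 14
v[6] = max(3+14-4, 5+15-4, 12+12-4, 15+5-4, 14+3-4, 20+0) = 20
v[7] = max(3+20-4, 5+14-4, 12+15-4, …, 20+3-4, 14+0) = 23
v[8] = max(3+23-4, 5+20-4, 12+14-4, …, 14+3-4, 22+0) = 26
v[9] = max(3+26-4, 5+23-4, 12+20-4, …, 22+3-4, 18+0) = 28
One optimal plan: pieces 3 + 3 + 3 (2 cuts) → $36 − $8 = $28.

28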